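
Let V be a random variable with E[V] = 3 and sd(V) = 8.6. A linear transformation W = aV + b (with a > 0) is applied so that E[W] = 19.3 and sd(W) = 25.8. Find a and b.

a = 3, b = 10.3

sd(W) = a·sd(V) (a > 0), so a = 25.8/8.6 = 3.
E[W] = a·E[V] + b, so b = 19.3 − 3·3 = 10.3.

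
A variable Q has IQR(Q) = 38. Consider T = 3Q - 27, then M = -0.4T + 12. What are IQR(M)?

IQR(T) = |3|·38 = 114.
IQR(M) = |-0.4|·114 = 45.6.

IQR(M) = 45.6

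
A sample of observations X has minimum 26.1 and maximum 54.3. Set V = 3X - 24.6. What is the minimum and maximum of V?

a = 3 > 0, so min(V) = a·min(X)+b = 3·26.1 + (-24.6) = 53.7 and max(V) = 3·54.3 + (-24.6) = 138.3.

min(V) = 53.7, max(V) = 138.3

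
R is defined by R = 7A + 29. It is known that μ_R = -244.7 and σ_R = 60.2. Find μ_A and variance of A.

μ_A = -39.1, variance of A = 73.96

From R = 7A + 29: μ_R = a·μ_A + b, so μ_A = (μ_R − b)/a = (-244.7 − 29)/7 = -39.1.
variance of R = 60.2² = 3624.04.
variance of R = a²·variance of A, so variance of A = 3624.04/7² = 73.96.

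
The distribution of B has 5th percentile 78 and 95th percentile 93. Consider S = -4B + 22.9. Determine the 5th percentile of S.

5th percentile of S = -349.1

Since a = -4 < 0 the transformation is decreasing, reversing order: the 5th percentile of S corresponds to the 95th percentile of B.
So P_{5}(S) = a·P_{95}(B) + b = (-4)·93 + 22.9 = -349.1.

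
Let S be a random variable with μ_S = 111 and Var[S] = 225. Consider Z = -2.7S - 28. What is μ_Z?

μ_Z = -327.7

Z = -2.7S - 28 is linear with a = -2.7, b = -28.
μ_Z = a·μ_S + b = (-2.7)·111 + (-28) = -327.7.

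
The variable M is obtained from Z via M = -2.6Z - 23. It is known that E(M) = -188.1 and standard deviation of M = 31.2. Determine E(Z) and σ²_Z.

From M = -2.6Z - 23: E(M) = a·E(Z) + b, so E(Z) = (E(M) − b)/a = (-188.1 − (-23))/(-2.6) = 63.5.
σ²_M = 31.2² = 973.44.
σ²_M = a²·σ²_Z, so σ²_Z = 973.44/(-2.6)² = 144.

E(Z) = 63.5, σ²_Z = 144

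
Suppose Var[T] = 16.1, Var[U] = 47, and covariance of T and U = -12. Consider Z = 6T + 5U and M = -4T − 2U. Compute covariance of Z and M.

covariance of Z and M = -472.4

By bilinearity, covariance of Z and M = ac·Var[T] + bd·Var[U] + (ad+bc)·covariance of T and U, with a=6, b=5, c=-4, d=-2.
ac·Var[T] = 6·(-4)·16.1 = -386.4
bd·Var[U] = 5·(-2)·47 = -470
(ad+bc)·covariance of T and U = (-32)·(-12) = 384
covariance of Z and M = -386.4 + (-470) + 384 = -472.4.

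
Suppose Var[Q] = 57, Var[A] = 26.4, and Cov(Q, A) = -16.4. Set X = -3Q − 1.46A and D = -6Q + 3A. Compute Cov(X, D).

Cov(X, D) = 914.304

By bilinearity, Cov(X, D) = ac·Var[Q] + bd·Var[A] + (ad+bc)·Cov(Q, A), with a=-3, b=-1.46, c=-6, d=3.
ac·Var[Q] = (-3)·(-6)·57 = 1026
bd·Var[A] = (-1.46)·3·26.4 = -115.632
(ad+bc)·Cov(Q, A) = (-0.24)·(-16.4) = 3.936
Cov(X, D) = 1026 + (-115.632) + 3.936 = 914.304.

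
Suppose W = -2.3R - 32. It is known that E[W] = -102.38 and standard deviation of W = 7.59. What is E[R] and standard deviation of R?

E[R] = 30.6, standard deviation of R = 3.3

From W = -2.3R - 32: E[W] = a·E[R] + b, so E[R] = (E[W] − b)/a = (-102.38 − (-32))/(-2.3) = 30.6.
standard deviation of W = |a|·standard deviation of R, so standard deviation of R = 7.59/|-2.3| = 3.3.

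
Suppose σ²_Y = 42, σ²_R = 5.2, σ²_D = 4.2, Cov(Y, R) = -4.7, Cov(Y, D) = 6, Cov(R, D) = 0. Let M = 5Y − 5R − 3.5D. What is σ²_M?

σ²_M = a²·σ²_Y + b²·σ²_R + c²·σ²_D + 2ab·Cov(Y, R) + 2ac·Cov(Y, D) + 2bc·Cov(R, D), with a = 5, b = -5, c = -3.5.
= 1050 + 130 + 51.45 + 235 + (-210) + 0
= 1256.45.

σ²_M = 1256.45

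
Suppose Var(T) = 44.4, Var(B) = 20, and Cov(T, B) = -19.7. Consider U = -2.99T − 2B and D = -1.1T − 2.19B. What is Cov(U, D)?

Cov(U, D) = 61.29403

By bilinearity, Cov(U, D) = ac·Var(T) + bd·Var(B) + (ad+bc)·Cov(T, B), with a=-2.99, b=-2, c=-1.1, d=-2.19.
ac·Var(T) = (-2.99)·(-1.1)·44.4 = 146.0316
bd·Var(B) = (-2)·(-2.19)·20 = 87.6
(ad+bc)·Cov(T, B) = (8.7481)·(-19.7) = -172.33757
Cov(U, D) = 146.0316 + 87.6 + (-172.33757) = 61.29403.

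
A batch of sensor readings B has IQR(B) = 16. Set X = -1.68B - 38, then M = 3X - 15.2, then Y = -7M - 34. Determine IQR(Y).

IQR(Y) = 564.48

IQR(X) = |-1.68|·16 = 26.88.
IQR(M) = |3|·26.88 = 80.64.
IQR(Y) = |-7|·80.64 = 564.48.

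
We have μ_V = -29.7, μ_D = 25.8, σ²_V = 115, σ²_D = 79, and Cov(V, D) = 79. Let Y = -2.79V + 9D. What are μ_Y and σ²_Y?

μ_Y = 315.063, σ²_Y = 3326.7915

μ_Y = (-2.79)·μ_V + 9·μ_D = (-2.79)·(-29.7) + 9·25.8 = 315.063.
σ²_Y = a²·σ²_V + b²·σ²_D + 2ab·Cov(V, D) with a = -2.79, b = 9.
= (-2.79)²·115 + 9²·79 + 2·(-2.79)·9·79
= 895.1715 + 6399 + (-3967.38) = 3326.7915.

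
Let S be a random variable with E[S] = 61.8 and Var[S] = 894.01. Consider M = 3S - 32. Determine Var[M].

M = 3S - 32 is linear with a = 3, b = -32.
Var[M] = a²·Var[S] = 3²·894.01 = 8046.09 (the additive constant -32 does not affect variance).

Var[M] = 8046.09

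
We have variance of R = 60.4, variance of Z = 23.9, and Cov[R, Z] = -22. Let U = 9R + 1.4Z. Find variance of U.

variance of U = 4384.844

variance of U = a²·variance of R + b²·variance of Z + 2ab·Cov[R, Z] with a = 9, b = 1.4.
= 9²·60.4 + 1.4²·23.9 + 2·9·1.4·(-22)
= 4892.4 + 46.844 + (-554.4) = 4384.844.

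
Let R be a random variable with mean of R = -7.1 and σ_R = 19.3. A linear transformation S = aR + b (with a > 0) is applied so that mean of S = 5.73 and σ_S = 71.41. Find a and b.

σ_S = a·σ_R (a > 0), so a = 71.41/19.3 = 3.7.
mean of S = a·mean of R + b, so b = 5.73 − 3.7·(-7.1) = 32.

a = 3.7, b = 32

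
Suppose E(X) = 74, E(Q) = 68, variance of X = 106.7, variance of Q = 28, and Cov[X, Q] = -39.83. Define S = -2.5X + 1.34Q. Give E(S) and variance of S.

E(S) = (-2.5)·E(X) + 1.34·E(Q) = (-2.5)·74 + 1.34·68 = -93.88.
variance of S = a²·variance of X + b²·variance of Q + 2ab·Cov[X, Q] with a = -2.5, b = 1.34.
= (-2.5)²·106.7 + 1.34²·28 + 2·(-2.5)·1.34·(-39.83)
= 666.875 + 50.2768 + 266.861 = 984.0128.

E(S) = -93.88, variance of S = 984.0128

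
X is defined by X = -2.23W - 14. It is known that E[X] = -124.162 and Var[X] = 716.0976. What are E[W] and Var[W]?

From X = -2.23W - 14: E[X] = a·E[W] + b, so E[W] = (E[X] − b)/a = (-124.162 − (-14))/(-2.23) = 49.4.
Var[X] = a²·Var[W], so Var[W] = 716.0976/(-2.23)² = 144.

E[W] = 49.4, Var[W] = 144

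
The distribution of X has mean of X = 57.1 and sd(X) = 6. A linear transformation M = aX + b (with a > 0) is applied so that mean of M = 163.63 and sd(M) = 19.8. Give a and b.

sd(M) = a·sd(X) (a > 0), so a = 19.8/6 = 3.3.
mean of M = a·mean of X + b, so b = 163.63 − 3.3·57.1 = -24.8.

a = 3.3, b = -24.8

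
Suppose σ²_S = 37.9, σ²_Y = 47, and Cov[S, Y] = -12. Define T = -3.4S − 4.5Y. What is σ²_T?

σ²_T = 1022.674

σ²_T = a²·σ²_S + b²·σ²_Y + 2ab·Cov[S, Y] with a = -3.4, b = -4.5.
= (-3.4)²·37.9 + (-4.5)²·47 + 2·(-3.4)·(-4.5)·(-12)
= 438.124 + 951.75 + (-367.2) = 1022.674.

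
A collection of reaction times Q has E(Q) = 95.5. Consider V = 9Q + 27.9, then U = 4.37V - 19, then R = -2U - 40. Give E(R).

E(R) = -7757.876

E(V) = 9·95.5 + 27.9 = 887.4.
E(U) = 4.37·887.4 + (-19) = 3858.938.
E(R) = (-2)·3858.938 + (-40) = -7757.876.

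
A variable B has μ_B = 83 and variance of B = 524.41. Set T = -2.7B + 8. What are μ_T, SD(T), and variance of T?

T = -2.7B + 8 is linear with a = -2.7, b = 8.
μ_T = a·μ_B + b = (-2.7)·83 + 8 = -216.1.
SD(B) = √524.41 = 22.9.
SD(T) = |a|·SD(B) = |-2.7|·22.9 = 61.83.
variance of T = a²·variance of B = (-2.7)²·524.41 = 3822.9489 (the additive constant 8 does not affect variance).

μ_T = -216.1, SD(T) = 61.83, variance of T = 3822.9489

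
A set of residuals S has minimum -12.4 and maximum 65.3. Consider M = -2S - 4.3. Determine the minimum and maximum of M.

min(M) = -134.9, max(M) = 20.5

a = -2 < 0, so order reverses: min(M) = a·max(S)+b = (-2)·65.3 + (-4.3) = -134.9; max(M) = a·min(S)+b = (-2)·(-12.4) + (-4.3) = 20.5.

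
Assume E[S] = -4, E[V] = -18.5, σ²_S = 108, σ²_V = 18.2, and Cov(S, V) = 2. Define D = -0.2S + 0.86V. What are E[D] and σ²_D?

E[D] = (-0.2)·E[S] + 0.86·E[V] = (-0.2)·(-4) + 0.86·(-18.5) = -15.11.
σ²_D = a²·σ²_S + b²·σ²_V + 2ab·Cov(S, V) with a = -0.2, b = 0.86.
= (-0.2)²·108 + 0.86²·18.2 + 2·(-0.2)·0.86·2
= 4.32 + 13.46072 + (-0.688) = 17.09272.

E[D] = -15.11, σ²_D = 17.09272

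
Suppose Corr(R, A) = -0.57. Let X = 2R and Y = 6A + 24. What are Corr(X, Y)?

Linear rescalings preserve correlation up to sign; here the slopes 2 and 6 have the same sign, so Corr(X, Y) = Corr(R, A) = -0.57.

Corr(X, Y) = -0.57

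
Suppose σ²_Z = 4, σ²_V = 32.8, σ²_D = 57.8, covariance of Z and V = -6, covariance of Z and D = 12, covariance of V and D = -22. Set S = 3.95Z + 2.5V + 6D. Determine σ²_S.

σ²_S = a²·σ²_Z + b²·σ²_V + c²·σ²_D + 2ab·covariance of Z and V + 2ac·covariance of Z and D + 2bc·covariance of V and D, with a = 3.95, b = 2.5, c = 6.
= 62.41 + 205 + 2080.8 + (-118.5) + 568.8 + (-660)
= 2138.51.

σ²_S = 2138.51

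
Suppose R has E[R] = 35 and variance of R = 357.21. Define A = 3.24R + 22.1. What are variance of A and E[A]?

variance of A = 3749.847696, E[A] = 135.5

A = 3.24R + 22.1 is linear with a = 3.24, b = 22.1.
variance of A = a²·variance of R = 3.24²·357.21 = 3749.847696 (the additive constant 22.1 does not affect variance).
E[A] = a·E[R] + b = 3.24·35 + 22.1 = 135.5.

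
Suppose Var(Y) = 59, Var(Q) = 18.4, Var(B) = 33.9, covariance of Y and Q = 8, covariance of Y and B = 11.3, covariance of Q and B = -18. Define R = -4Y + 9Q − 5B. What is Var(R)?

Var(R) = 4777.9

Var(R) = a²·Var(Y) + b²·Var(Q) + c²·Var(B) + 2ab·covariance of Y and Q + 2ac·covariance of Y and B + 2bc·covariance of Q and B, with a = -4, b = 9, c = -5.
= 944 + 1490.4 + 847.5 + (-576) + 452 + 1620
= 4777.9.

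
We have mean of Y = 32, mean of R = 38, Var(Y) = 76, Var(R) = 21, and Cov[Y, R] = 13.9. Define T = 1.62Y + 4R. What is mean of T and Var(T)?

mean of T = 203.84, Var(T) = 715.5984

mean of T = 1.62·mean of Y + 4·mean of R = 1.62·32 + 4·38 = 203.84.
Var(T) = a²·Var(Y) + b²·Var(R) + 2ab·Cov[Y, R] with a = 1.62, b = 4.
= 1.62²·76 + 4²·21 + 2·1.62·4·13.9
= 199.4544 + 336 + 180.144 = 715.5984.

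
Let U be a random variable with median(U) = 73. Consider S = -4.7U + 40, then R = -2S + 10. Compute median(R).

median(R) = 616.2

median(S) = (-4.7)·73 + 40 = -303.1.
median(R) = (-2)·(-303.1) + 10 = 616.2.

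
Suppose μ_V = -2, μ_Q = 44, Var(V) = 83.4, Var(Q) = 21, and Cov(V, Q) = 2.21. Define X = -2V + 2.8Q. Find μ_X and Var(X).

μ_X = 127.2, Var(X) = 473.488

μ_X = (-2)·μ_V + 2.8·μ_Q = (-2)·(-2) + 2.8·44 = 127.2.
Var(X) = a²·Var(V) + b²·Var(Q) + 2ab·Cov(V, Q) with a = -2, b = 2.8.
= (-2)²·83.4 + 2.8²·21 + 2·(-2)·2.8·2.21
= 333.6 + 164.64 + (-24.752) = 473.488.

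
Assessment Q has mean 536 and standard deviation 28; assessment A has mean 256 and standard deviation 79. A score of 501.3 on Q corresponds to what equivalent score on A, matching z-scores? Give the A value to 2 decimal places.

z = (501.3 − 536)/28 ≈ -1.2393.
A = 256 + z·79 = 256 + (501.3 − 536)·79/28 ≈ 158.10.

A = 158.10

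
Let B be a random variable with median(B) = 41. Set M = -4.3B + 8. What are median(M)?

median(M) = -168.3

A linear map preserves order up to sign, so median(M) = a·median(B) + b = (-4.3)·41 + 8 = -168.3.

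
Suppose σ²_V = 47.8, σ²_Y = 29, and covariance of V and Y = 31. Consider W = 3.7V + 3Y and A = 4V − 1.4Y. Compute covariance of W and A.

covariance of W and A = 797.06

By bilinearity, covariance of W and A = ac·σ²_V + bd·σ²_Y + (ad+bc)·covariance of V and Y, with a=3.7, b=3, c=4, d=-1.4.
ac·σ²_V = 3.7·4·47.8 = 707.44
bd·σ²_Y = 3·(-1.4)·29 = -121.8
(ad+bc)·covariance of V and Y = (6.82)·31 = 211.42
covariance of W and A = 707.44 + (-121.8) + 211.42 = 797.06.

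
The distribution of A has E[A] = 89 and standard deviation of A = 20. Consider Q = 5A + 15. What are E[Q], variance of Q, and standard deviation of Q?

Q = 5A + 15 is linear with a = 5, b = 15.
E[Q] = a·E[A] + b = 5·89 + 15 = 460.
variance of A = 20² = 400.
variance of Q = a²·variance of A = 5²·400 = 10000 (the additive constant 15 does not affect variance).
standard deviation of Q = |a|·standard deviation of A = |5|·20 = 100.

E[Q] = 460, variance of Q = 10000, standard deviation of Q = 100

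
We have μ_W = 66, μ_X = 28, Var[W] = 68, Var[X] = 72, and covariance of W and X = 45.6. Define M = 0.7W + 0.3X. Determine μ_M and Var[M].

μ_M = 54.6, Var[M] = 58.952

μ_M = 0.7·μ_W + 0.3·μ_X = 0.7·66 + 0.3·28 = 54.6.
Var[M] = a²·Var[W] + b²·Var[X] + 2ab·covariance of W and X with a = 0.7, b = 0.3.
= 0.7²·68 + 0.3²·72 + 2·0.7·0.3·45.6
= 33.32 + 6.48 + 19.152 = 58.952.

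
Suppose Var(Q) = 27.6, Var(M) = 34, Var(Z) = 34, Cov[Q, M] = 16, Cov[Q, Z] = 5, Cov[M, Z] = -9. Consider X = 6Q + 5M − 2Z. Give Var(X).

Var(X) = a²·Var(Q) + b²·Var(M) + c²·Var(Z) + 2ab·Cov[Q, M] + 2ac·Cov[Q, Z] + 2bc·Cov[M, Z], with a = 6, b = 5, c = -2.
= 993.6 + 850 + 136 + 960 + (-120) + 180
= 2999.6.

Var(X) = 2999.6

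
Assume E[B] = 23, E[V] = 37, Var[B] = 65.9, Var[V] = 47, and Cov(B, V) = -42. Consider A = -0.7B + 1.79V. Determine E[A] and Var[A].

E[A] = (-0.7)·E[B] + 1.79·E[V] = (-0.7)·23 + 1.79·37 = 50.13.
Var[A] = a²·Var[B] + b²·Var[V] + 2ab·Cov(B, V) with a = -0.7, b = 1.79.
= (-0.7)²·65.9 + 1.79²·47 + 2·(-0.7)·1.79·(-42)
= 32.291 + 150.5927 + 105.252 = 288.1357.

E[A] = 50.13, Var[A] = 288.1357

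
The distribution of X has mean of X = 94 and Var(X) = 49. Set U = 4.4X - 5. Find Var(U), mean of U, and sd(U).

U = 4.4X - 5 is linear with a = 4.4, b = -5.
Var(U) = a²·Var(X) = 4.4²·49 = 948.64 (the additive constant -5 does not affect variance).
mean of U = a·mean of X + b = 4.4·94 + (-5) = 408.6.
sd(X) = √49 = 7.
sd(U) = |a|·sd(X) = |4.4|·7 = 30.8.

Var(U) = 948.64, mean of U = 408.6, sd(U) = 30.8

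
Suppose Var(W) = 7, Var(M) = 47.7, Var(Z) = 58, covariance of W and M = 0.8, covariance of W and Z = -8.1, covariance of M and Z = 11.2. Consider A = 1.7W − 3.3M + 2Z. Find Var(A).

Var(A) = 559.787

Var(A) = a²·Var(W) + b²·Var(M) + c²·Var(Z) + 2ab·covariance of W and M + 2ac·covariance of W and Z + 2bc·covariance of M and Z, with a = 1.7, b = -3.3, c = 2.
= 20.23 + 519.453 + 232 + (-8.976) + (-55.08) + (-147.84)
= 559.787.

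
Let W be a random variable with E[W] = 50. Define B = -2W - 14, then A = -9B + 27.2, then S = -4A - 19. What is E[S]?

E[B] = (-2)·50 + (-14) = -114.
E[A] = (-9)·(-114) + 27.2 = 1053.2.
E[S] = (-4)·1053.2 + (-19) = -4231.8.

E[S] = -4231.8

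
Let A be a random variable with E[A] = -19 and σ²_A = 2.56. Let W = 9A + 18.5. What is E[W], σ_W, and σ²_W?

E[W] = -152.5, σ_W = 14.4, σ²_W = 207.36

W = 9A + 18.5 is linear with a = 9, b = 18.5.
E[W] = a·E[A] + b = 9·(-19) + 18.5 = -152.5.
σ_A = √2.56 = 1.6.
σ_W = |a|·σ_A = |9|·1.6 = 14.4.
σ²_W = a²·σ²_A = 9²·2.56 = 207.36 (the additive constant 18.5 does not affect variance).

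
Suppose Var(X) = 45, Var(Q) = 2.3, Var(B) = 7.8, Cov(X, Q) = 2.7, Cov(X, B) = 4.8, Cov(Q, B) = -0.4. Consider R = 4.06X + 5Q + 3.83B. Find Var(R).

Var(R) = 1157.2575

Var(R) = a²·Var(X) + b²·Var(Q) + c²·Var(B) + 2ab·Cov(X, Q) + 2ac·Cov(X, B) + 2bc·Cov(Q, B), with a = 4.06, b = 5, c = 3.83.
= 741.762 + 57.5 + 114.41742 + 109.62 + 149.27808 + (-15.32)
= 1157.2575.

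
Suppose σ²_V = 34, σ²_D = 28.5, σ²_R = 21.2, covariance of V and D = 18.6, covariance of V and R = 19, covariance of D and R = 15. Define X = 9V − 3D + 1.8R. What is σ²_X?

σ²_X = a²·σ²_V + b²·σ²_D + c²·σ²_R + 2ab·covariance of V and D + 2ac·covariance of V and R + 2bc·covariance of D and R, with a = 9, b = -3, c = 1.8.
= 2754 + 256.5 + 68.688 + (-1004.4) + 615.6 + (-162)
= 2528.388.

σ²_X = 2528.388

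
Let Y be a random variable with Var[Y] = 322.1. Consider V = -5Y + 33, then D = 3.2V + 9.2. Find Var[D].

Var[D] = 82457.6

Var[V] = (-5)²·322.1 = 8052.5.
Var[D] = 3.2²·8052.5 = 82457.6.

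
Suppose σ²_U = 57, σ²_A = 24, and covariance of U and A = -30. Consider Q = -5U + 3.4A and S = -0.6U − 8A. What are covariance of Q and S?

covariance of Q and S = -1620.6

By bilinearity, covariance of Q and S = ac·σ²_U + bd·σ²_A + (ad+bc)·covariance of U and A, with a=-5, b=3.4, c=-0.6, d=-8.
ac·σ²_U = (-5)·(-0.6)·57 = 171
bd·σ²_A = 3.4·(-8)·24 = -652.8
(ad+bc)·covariance of U and A = (37.96)·(-30) = -1138.8
covariance of Q and S = 171 + (-652.8) + (-1138.8) = -1620.6.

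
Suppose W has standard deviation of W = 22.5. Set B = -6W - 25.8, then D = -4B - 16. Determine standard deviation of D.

standard deviation of D = 540

standard deviation of B = |-6|·22.5 = 135.
standard deviation of D = |-4|·135 = 540.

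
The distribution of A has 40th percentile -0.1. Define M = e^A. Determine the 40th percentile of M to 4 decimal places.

40th percentile of M = 0.9048

e^A is increasing, so P_{40}(M) = g(P_{40}(A)) ≈ 0.9048.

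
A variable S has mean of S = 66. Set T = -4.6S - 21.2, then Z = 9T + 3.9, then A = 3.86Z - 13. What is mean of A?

mean of T = (-4.6)·66 + (-21.2) = -324.8.
mean of Z = 9·(-324.8) + 3.9 = -2919.3.
mean of A = 3.86·(-2919.3) + (-13) = -11281.498.

mean of A = -11281.498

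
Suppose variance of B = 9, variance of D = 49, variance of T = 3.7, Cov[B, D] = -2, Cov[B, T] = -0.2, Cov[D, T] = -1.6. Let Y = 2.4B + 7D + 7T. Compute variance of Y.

variance of Y = a²·variance of B + b²·variance of D + c²·variance of T + 2ab·Cov[B, D] + 2ac·Cov[B, T] + 2bc·Cov[D, T], with a = 2.4, b = 7, c = 7.
= 51.84 + 2401 + 181.3 + (-67.2) + (-6.72) + (-156.8)
= 2403.42.

variance of Y = 2403.42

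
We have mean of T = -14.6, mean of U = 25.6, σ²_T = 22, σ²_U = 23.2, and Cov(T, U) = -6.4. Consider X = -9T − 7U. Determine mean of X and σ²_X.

mean of X = (-9)·mean of T + (-7)·mean of U = (-9)·(-14.6) + (-7)·25.6 = -47.8.
σ²_X = a²·σ²_T + b²·σ²_U + 2ab·Cov(T, U) with a = -9, b = -7.
= (-9)²·22 + (-7)²·23.2 + 2·(-9)·(-7)·(-6.4)
= 1782 + 1136.8 + (-806.4) = 2112.4.

mean of X = -47.8, σ²_X = 2112.4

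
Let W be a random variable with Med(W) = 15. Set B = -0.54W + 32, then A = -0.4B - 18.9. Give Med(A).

Med(B) = (-0.54)·15 + 32 = 23.9.
Med(A) = (-0.4)·23.9 + (-18.9) = -28.46.

Med(A) = -28.46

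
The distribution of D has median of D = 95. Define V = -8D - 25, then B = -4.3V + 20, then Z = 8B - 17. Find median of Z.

median of V = (-8)·95 + (-25) = -785.
median of B = (-4.3)·(-785) + 20 = 3395.5.
median of Z = 8·3395.5 + (-17) = 27147.

median of Z = 27147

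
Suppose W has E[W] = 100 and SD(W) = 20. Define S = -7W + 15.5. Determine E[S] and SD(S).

E[S] = -684.5, SD(S) = 140

S = -7W + 15.5 is linear with a = -7, b = 15.5.
E[S] = a·E[W] + b = (-7)·100 + 15.5 = -684.5.
SD(S) = |a|·SD(W) = |-7|·20 = 140.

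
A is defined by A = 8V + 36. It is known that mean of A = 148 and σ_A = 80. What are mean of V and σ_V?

mean of V = 14, σ_V = 10

From A = 8V + 36: mean of A = a·mean of V + b, so mean of V = (mean of A − b)/a = (148 − 36)/8 = 14.
σ_A = |a|·σ_V, so σ_V = 80/|8| = 10.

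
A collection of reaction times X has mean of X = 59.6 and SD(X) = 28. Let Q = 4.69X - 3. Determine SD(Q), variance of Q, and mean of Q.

Q = 4.69X - 3 is linear with a = 4.69, b = -3.
SD(Q) = |a|·SD(X) = |4.69|·28 = 131.32.
variance of X = 28² = 784.
variance of Q = a²·variance of X = 4.69²·784 = 17244.9424 (the additive constant -3 does not affect variance).
mean of Q = a·mean of X + b = 4.69·59.6 + (-3) = 276.524.

SD(Q) = 131.32, variance of Q = 17244.9424, mean of Q = 276.524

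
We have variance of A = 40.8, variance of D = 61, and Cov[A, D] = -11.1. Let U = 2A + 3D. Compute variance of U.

variance of U = 579

variance of U = a²·variance of A + b²·variance of D + 2ab·Cov[A, D] with a = 2, b = 3.
= 2²·40.8 + 3²·61 + 2·2·3·(-11.1)
= 163.2 + 549 + (-133.2) = 579.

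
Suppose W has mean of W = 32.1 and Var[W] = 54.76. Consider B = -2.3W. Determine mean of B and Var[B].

B = -2.3W is linear with a = -2.3, b = 0.
mean of B = a·mean of W + b = (-2.3)·32.1 = -73.83.
Var[B] = a²·Var[W] = (-2.3)²·54.76 = 289.6804.

mean of B = -73.83, Var[B] = 289.6804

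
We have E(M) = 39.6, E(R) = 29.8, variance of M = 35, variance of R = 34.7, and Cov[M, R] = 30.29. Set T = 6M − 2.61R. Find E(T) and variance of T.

E(T) = 159.822, variance of T = 547.69707

E(T) = 6·E(M) + (-2.61)·E(R) = 6·39.6 + (-2.61)·29.8 = 159.822.
variance of T = a²·variance of M + b²·variance of R + 2ab·Cov[M, R] with a = 6, b = -2.61.
= 6²·35 + (-2.61)²·34.7 + 2·6·(-2.61)·30.29
= 1260 + 236.37987 + (-948.6828) = 547.69707.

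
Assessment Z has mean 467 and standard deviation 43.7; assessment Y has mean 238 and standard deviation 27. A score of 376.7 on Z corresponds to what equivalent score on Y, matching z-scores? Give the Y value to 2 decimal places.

z = (376.7 − 467)/43.7 ≈ -2.0664.
Y = 238 + z·27 = 238 + (376.7 − 467)·27/43.7 ≈ 182.21.

Y = 182.21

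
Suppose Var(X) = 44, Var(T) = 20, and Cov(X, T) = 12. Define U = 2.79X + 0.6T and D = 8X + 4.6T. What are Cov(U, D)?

Cov(U, D) = 1248.888

By bilinearity, Cov(U, D) = ac·Var(X) + bd·Var(T) + (ad+bc)·Cov(X, T), with a=2.79, b=0.6, c=8, d=4.6.
ac·Var(X) = 2.79·8·44 = 982.08
bd·Var(T) = 0.6·4.6·20 = 55.2
(ad+bc)·Cov(X, T) = (17.634)·12 = 211.608
Cov(U, D) = 982.08 + 55.2 + 211.608 = 1248.888.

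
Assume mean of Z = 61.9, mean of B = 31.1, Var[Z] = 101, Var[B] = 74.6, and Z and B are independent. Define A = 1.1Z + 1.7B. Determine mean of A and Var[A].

mean of A = 120.96, Var[A] = 337.804

mean of A = 1.1·mean of Z + 1.7·mean of B = 1.1·61.9 + 1.7·31.1 = 120.96.
Var[A] = a²·Var[Z] + b²·Var[B] + 2ab·Cov[Z, B] with a = 1.1, b = 1.7.
Independence gives Cov[Z, B] = 0.
= 1.1²·101 + 1.7²·74.6 + 2·1.1·1.7·0
= 122.21 + 215.594 + 0 = 337.804.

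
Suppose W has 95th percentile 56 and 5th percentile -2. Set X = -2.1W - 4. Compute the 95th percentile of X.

Since a = -2.1 < 0 the transformation is decreasing, reversing order: the 95th percentile of X corresponds to the 5th percentile of W.
So P_{95}(X) = a·P_{5}(W) + b = (-2.1)·(-2) + (-4) = 0.2.

95th percentile of X = 0.2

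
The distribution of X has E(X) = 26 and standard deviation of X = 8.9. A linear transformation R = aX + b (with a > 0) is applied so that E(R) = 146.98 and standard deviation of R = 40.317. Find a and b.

a = 4.53, b = 29.2

standard deviation of R = a·standard deviation of X (a > 0), so a = 40.317/8.9 = 4.53.
E(R) = a·E(X) + b, so b = 146.98 − 4.53·26 = 29.2.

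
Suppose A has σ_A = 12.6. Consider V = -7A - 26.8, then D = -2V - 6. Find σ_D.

σ_D = 176.4

σ_V = |-7|·12.6 = 88.2.
σ_D = |-2|·88.2 = 176.4.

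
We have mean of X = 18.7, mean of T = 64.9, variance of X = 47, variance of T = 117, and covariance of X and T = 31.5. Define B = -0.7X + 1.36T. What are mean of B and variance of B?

mean of B = (-0.7)·mean of X + 1.36·mean of T = (-0.7)·18.7 + 1.36·64.9 = 75.174.
variance of B = a²·variance of X + b²·variance of T + 2ab·covariance of X and T with a = -0.7, b = 1.36.
= (-0.7)²·47 + 1.36²·117 + 2·(-0.7)·1.36·31.5
= 23.03 + 216.4032 + (-59.976) = 179.4572.

mean of B = 75.174, variance of B = 179.4572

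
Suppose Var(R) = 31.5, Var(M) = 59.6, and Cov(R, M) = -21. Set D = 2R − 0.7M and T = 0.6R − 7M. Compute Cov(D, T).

By bilinearity, Cov(D, T) = ac·Var(R) + bd·Var(M) + (ad+bc)·Cov(R, M), with a=2, b=-0.7, c=0.6, d=-7.
ac·Var(R) = 2·0.6·31.5 = 37.8
bd·Var(M) = (-0.7)·(-7)·59.6 = 292.04
(ad+bc)·Cov(R, M) = (-14.42)·(-21) = 302.82
Cov(D, T) = 37.8 + 292.04 + 302.82 = 632.66.

Cov(D, T) = 632.66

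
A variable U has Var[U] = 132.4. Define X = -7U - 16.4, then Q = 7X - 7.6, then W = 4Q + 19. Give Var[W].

Var[W] = 5086278.4

Var[X] = (-7)²·132.4 = 6487.6.
Var[Q] = 7²·6487.6 = 317892.4.
Var[W] = 4²·317892.4 = 5086278.4.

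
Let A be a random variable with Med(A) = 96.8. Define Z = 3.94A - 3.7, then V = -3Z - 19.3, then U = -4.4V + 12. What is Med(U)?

Med(U) = 5082.4544

Med(Z) = 3.94·96.8 + (-3.7) = 377.692.
Med(V) = (-3)·377.692 + (-19.3) = -1152.376.
Med(U) = (-4.4)·(-1152.376) + 12 = 5082.4544.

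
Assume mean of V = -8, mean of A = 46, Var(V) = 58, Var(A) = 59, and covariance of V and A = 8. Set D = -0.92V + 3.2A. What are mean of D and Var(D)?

mean of D = 154.56, Var(D) = 606.1472

mean of D = (-0.92)·mean of V + 3.2·mean of A = (-0.92)·(-8) + 3.2·46 = 154.56.
Var(D) = a²·Var(V) + b²·Var(A) + 2ab·covariance of V and A with a = -0.92, b = 3.2.
= (-0.92)²·58 + 3.2²·59 + 2·(-0.92)·3.2·8
= 49.0912 + 604.16 + (-47.104) = 606.1472.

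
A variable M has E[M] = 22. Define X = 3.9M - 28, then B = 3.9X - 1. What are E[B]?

E[X] = 3.9·22 + (-28) = 57.8.
E[B] = 3.9·57.8 + (-1) = 224.42.

E[B] = 224.42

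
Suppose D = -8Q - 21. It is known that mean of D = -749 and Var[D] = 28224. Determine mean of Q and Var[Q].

From D = -8Q - 21: mean of D = a·mean of Q + b, so mean of Q = (mean of D − b)/a = (-749 − (-21))/(-8) = 91.
Var[D] = a²·Var[Q], so Var[Q] = 28224/(-8)² = 441.

mean of Q = 91, Var[Q] = 441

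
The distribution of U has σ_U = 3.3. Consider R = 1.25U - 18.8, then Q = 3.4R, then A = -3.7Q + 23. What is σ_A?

σ_A = 51.8925

σ_R = |1.25|·3.3 = 4.125.
σ_Q = |3.4|·4.125 = 14.025.
σ_A = |-3.7|·14.025 = 51.8925.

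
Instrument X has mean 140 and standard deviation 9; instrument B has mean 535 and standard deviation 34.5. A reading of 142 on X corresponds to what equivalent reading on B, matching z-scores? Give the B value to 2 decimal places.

B = 542.67

z = (142 − 140)/9 ≈ 0.2222.
B = 535 + z·34.5 = 535 + (142 − 140)·34.5/9 ≈ 542.67.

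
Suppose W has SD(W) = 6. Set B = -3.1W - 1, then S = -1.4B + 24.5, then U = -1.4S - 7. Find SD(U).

SD(U) = 36.456

SD(B) = |-3.1|·6 = 18.6.
SD(S) = |-1.4|·18.6 = 26.04.
SD(U) = |-1.4|·26.04 = 36.456.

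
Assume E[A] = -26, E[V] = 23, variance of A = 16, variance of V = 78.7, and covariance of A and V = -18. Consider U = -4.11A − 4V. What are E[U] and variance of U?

E[U] = (-4.11)·E[A] + (-4)·E[V] = (-4.11)·(-26) + (-4)·23 = 14.86.
variance of U = a²·variance of A + b²·variance of V + 2ab·covariance of A and V with a = -4.11, b = -4.
= (-4.11)²·16 + (-4)²·78.7 + 2·(-4.11)·(-4)·(-18)
= 270.2736 + 1259.2 + (-591.84) = 937.6336.

E[U] = 14.86, variance of U = 937.6336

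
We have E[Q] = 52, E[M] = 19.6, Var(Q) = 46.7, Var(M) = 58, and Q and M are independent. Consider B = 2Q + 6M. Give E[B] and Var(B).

E[B] = 2·E[Q] + 6·E[M] = 2·52 + 6·19.6 = 221.6.
Var(B) = a²·Var(Q) + b²·Var(M) + 2ab·covariance of Q and M with a = 2, b = 6.
Independence gives covariance of Q and M = 0.
= 2²·46.7 + 6²·58 + 2·2·6·0
= 186.8 + 2088 + 0 = 2274.8.

E[B] = 221.6, Var(B) = 2274.8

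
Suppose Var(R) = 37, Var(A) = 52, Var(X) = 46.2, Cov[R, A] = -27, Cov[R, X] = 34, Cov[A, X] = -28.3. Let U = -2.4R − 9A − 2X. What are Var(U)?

Var(U) = a²·Var(R) + b²·Var(A) + c²·Var(X) + 2ab·Cov[R, A] + 2ac·Cov[R, X] + 2bc·Cov[A, X], with a = -2.4, b = -9, c = -2.
= 213.12 + 4212 + 184.8 + (-1166.4) + 326.4 + (-1018.8)
= 2751.12.

Var(U) = 2751.12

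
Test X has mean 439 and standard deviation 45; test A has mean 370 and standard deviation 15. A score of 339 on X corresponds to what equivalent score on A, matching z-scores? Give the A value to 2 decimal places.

A = 336.67

z = (339 − 439)/45 ≈ -2.2222.
A = 370 + z·15 = 370 + (339 − 439)·15/45 ≈ 336.67.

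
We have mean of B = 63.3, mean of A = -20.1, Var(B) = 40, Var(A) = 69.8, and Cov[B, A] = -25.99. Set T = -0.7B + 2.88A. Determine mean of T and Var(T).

mean of T = (-0.7)·mean of B + 2.88·mean of A = (-0.7)·63.3 + 2.88·(-20.1) = -102.198.
Var(T) = a²·Var(B) + b²·Var(A) + 2ab·Cov[B, A] with a = -0.7, b = 2.88.
= (-0.7)²·40 + 2.88²·69.8 + 2·(-0.7)·2.88·(-25.99)
= 19.6 + 578.94912 + 104.79168 = 703.3408.

mean of T = -102.198, Var(T) = 703.3408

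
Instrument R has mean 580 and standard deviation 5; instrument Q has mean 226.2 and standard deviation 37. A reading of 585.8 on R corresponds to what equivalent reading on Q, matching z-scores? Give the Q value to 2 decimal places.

z = (585.8 − 580)/5 = 1.16.
Q = 226.2 + z·37 = 226.2 + (585.8 − 580)·37/5 = 269.12.

Q = 269.12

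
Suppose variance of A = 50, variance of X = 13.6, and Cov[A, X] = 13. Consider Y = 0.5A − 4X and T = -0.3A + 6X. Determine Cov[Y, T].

By bilinearity, Cov[Y, T] = ac·variance of A + bd·variance of X + (ad+bc)·Cov[A, X], with a=0.5, b=-4, c=-0.3, d=6.
ac·variance of A = 0.5·(-0.3)·50 = -7.5
bd·variance of X = (-4)·6·13.6 = -326.4
(ad+bc)·Cov[A, X] = (4.2)·13 = 54.6
Cov[Y, T] = -7.5 + (-326.4) + 54.6 = -279.3.

Cov[Y, T] = -279.3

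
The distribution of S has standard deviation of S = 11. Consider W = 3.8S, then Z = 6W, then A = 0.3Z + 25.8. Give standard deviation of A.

standard deviation of W = |3.8|·11 = 41.8.
standard deviation of Z = |6|·41.8 = 250.8.
standard deviation of A = |0.3|·250.8 = 75.24.

standard deviation of A = 75.24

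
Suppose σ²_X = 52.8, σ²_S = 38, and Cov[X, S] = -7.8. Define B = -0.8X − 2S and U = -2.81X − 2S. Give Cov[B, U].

Cov[B, U] = 214.3784

By bilinearity, Cov[B, U] = ac·σ²_X + bd·σ²_S + (ad+bc)·Cov[X, S], with a=-0.8, b=-2, c=-2.81, d=-2.
ac·σ²_X = (-0.8)·(-2.81)·52.8 = 118.6944
bd·σ²_S = (-2)·(-2)·38 = 152
(ad+bc)·Cov[X, S] = (7.22)·(-7.8) = -56.316
Cov[B, U] = 118.6944 + 152 + (-56.316) = 214.3784.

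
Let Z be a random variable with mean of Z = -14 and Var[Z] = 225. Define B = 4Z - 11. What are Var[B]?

B = 4Z - 11 is linear with a = 4, b = -11.
Var[B] = a²·Var[Z] = 4²·225 = 3600 (the additive constant -11 does not affect variance).

Var[B] = 3600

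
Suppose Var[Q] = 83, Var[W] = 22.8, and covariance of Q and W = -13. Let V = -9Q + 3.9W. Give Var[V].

Var[V] = 7982.388

Var[V] = a²·Var[Q] + b²·Var[W] + 2ab·covariance of Q and W with a = -9, b = 3.9.
= (-9)²·83 + 3.9²·22.8 + 2·(-9)·3.9·(-13)
= 6723 + 346.788 + 912.6 = 7982.388.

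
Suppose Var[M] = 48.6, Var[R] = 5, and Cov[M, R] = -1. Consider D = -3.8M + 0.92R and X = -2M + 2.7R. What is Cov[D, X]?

Cov[D, X] = 393.88

By bilinearity, Cov[D, X] = ac·Var[M] + bd·Var[R] + (ad+bc)·Cov[M, R], with a=-3.8, b=0.92, c=-2, d=2.7.
ac·Var[M] = (-3.8)·(-2)·48.6 = 369.36
bd·Var[R] = 0.92·2.7·5 = 12.42
(ad+bc)·Cov[M, R] = (-12.1)·(-1) = 12.1
Cov[D, X] = 369.36 + 12.42 + 12.1 = 393.88.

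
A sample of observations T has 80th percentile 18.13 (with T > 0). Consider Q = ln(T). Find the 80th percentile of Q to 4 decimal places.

80th percentile of Q = 2.8976

ln(T) is increasing, so P_{80}(Q) = g(P_{80}(T)) ≈ 2.8976.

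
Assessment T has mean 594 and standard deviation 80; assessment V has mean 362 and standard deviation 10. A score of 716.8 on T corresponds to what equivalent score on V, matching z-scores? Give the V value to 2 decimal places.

z = (716.8 − 594)/80 = 1.535.
V = 362 + z·10 = 362 + (716.8 − 594)·10/80 = 377.35.

V = 377.35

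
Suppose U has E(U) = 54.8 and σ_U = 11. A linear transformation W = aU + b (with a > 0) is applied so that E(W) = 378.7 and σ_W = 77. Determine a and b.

a = 7, b = -4.9

σ_W = a·σ_U (a > 0), so a = 77/11 = 7.
E(W) = a·E(U) + b, so b = 378.7 − 7·54.8 = -4.9.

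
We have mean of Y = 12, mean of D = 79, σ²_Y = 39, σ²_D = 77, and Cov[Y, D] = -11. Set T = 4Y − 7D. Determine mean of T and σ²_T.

mean of T = 4·mean of Y + (-7)·mean of D = 4·12 + (-7)·79 = -505.
σ²_T = a²·σ²_Y + b²·σ²_D + 2ab·Cov[Y, D] with a = 4, b = -7.
= 4²·39 + (-7)²·77 + 2·4·(-7)·(-11)
= 624 + 3773 + 616 = 5013.

mean of T = -505, σ²_T = 5013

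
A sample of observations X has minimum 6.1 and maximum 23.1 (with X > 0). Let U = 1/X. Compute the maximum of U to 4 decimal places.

1/X is decreasing on this domain, so max(U) comes from min(X) = 6.1: max(U) = 1/(6.1) ≈ 0.1639.

max(U) = 0.1639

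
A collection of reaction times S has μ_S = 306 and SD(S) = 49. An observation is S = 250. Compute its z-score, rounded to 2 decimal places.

z = -1.14

z = (S − μ_S) / SD(S) = (250 − 306) / 49 ≈ -1.14.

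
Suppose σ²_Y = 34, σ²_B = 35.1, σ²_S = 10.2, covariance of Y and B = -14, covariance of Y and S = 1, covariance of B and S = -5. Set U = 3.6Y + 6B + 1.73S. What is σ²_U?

σ²_U = 1038.62358

σ²_U = a²·σ²_Y + b²·σ²_B + c²·σ²_S + 2ab·covariance of Y and B + 2ac·covariance of Y and S + 2bc·covariance of B and S, with a = 3.6, b = 6, c = 1.73.
= 440.64 + 1263.6 + 30.52758 + (-604.8) + 12.456 + (-103.8)
= 1038.62358.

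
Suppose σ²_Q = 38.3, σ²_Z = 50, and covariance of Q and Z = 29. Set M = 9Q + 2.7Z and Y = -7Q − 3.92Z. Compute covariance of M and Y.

By bilinearity, covariance of M and Y = ac·σ²_Q + bd·σ²_Z + (ad+bc)·covariance of Q and Z, with a=9, b=2.7, c=-7, d=-3.92.
ac·σ²_Q = 9·(-7)·38.3 = -2412.9
bd·σ²_Z = 2.7·(-3.92)·50 = -529.2
(ad+bc)·covariance of Q and Z = (-54.18)·29 = -1571.22
covariance of M and Y = -2412.9 + (-529.2) + (-1571.22) = -4513.32.

covariance of M and Y = -4513.32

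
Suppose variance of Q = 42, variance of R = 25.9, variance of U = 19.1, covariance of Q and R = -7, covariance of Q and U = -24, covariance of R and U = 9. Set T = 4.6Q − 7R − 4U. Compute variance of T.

variance of T = 4301.42

variance of T = a²·variance of Q + b²·variance of R + c²·variance of U + 2ab·covariance of Q and R + 2ac·covariance of Q and U + 2bc·covariance of R and U, with a = 4.6, b = -7, c = -4.
= 888.72 + 1269.1 + 305.6 + 450.8 + 883.2 + 504
= 4301.42.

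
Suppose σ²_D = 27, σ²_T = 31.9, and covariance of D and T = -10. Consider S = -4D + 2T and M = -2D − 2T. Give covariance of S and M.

By bilinearity, covariance of S and M = ac·σ²_D + bd·σ²_T + (ad+bc)·covariance of D and T, with a=-4, b=2, c=-2, d=-2.
ac·σ²_D = (-4)·(-2)·27 = 216
bd·σ²_T = 2·(-2)·31.9 = -127.6
(ad+bc)·covariance of D and T = (4)·(-10) = -40
covariance of S and M = 216 + (-127.6) + (-40) = 48.4.

covariance of S and M = 48.4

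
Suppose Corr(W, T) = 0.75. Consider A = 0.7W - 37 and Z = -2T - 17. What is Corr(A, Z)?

Linear rescalings preserve |correlation|; the slopes 0.7 and -2 have opposite signs, so the correlation flips sign: Corr(A, Z) = −Corr(W, T) = -0.75.

Corr(A, Z) = -0.75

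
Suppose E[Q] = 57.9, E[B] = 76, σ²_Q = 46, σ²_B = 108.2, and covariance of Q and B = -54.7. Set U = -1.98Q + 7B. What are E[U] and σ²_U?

E[U] = (-1.98)·E[Q] + 7·E[B] = (-1.98)·57.9 + 7·76 = 417.358.
σ²_U = a²·σ²_Q + b²·σ²_B + 2ab·covariance of Q and B with a = -1.98, b = 7.
= (-1.98)²·46 + 7²·108.2 + 2·(-1.98)·7·(-54.7)
= 180.3384 + 5301.8 + 1516.284 = 6998.4224.

E[U] = 417.358, σ²_U = 6998.4224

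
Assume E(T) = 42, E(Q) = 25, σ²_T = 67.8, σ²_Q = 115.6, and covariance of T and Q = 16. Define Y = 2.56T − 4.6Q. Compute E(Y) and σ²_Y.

E(Y) = -7.48, σ²_Y = 2513.59808

E(Y) = 2.56·E(T) + (-4.6)·E(Q) = 2.56·42 + (-4.6)·25 = -7.48.
σ²_Y = a²·σ²_T + b²·σ²_Q + 2ab·covariance of T and Q with a = 2.56, b = -4.6.
= 2.56²·67.8 + (-4.6)²·115.6 + 2·2.56·(-4.6)·16
= 444.33408 + 2446.096 + (-376.832) = 2513.59808.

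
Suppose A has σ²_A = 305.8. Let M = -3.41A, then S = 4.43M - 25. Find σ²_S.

σ²_S = 69783.651645202

σ²_M = (-3.41)²·305.8 = 3555.87298.
σ²_S = 4.43²·3555.87298 = 69783.651645202.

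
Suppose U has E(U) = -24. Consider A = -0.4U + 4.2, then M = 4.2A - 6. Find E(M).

E(M) = 51.96

E(A) = (-0.4)·(-24) + 4.2 = 13.8.
E(M) = 4.2·13.8 + (-6) = 51.96.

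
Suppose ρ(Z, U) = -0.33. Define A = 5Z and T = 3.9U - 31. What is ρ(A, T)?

Linear rescalings preserve correlation up to sign; here the slopes 5 and 3.9 have the same sign, so ρ(A, T) = ρ(Z, U) = -0.33.

ρ(A, T) = -0.33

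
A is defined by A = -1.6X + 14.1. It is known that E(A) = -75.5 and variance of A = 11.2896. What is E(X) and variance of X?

E(X) = 56, variance of X = 4.41

From A = -1.6X + 14.1: E(A) = a·E(X) + b, so E(X) = (E(A) − b)/a = (-75.5 − 14.1)/(-1.6) = 56.
variance of A = a²·variance of X, so variance of X = 11.2896/(-1.6)² = 4.41.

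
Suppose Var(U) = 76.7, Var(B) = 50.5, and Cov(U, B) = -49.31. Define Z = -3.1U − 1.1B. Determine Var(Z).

Var(Z) = 461.8978

Var(Z) = a²·Var(U) + b²·Var(B) + 2ab·Cov(U, B) with a = -3.1, b = -1.1.
= (-3.1)²·76.7 + (-1.1)²·50.5 + 2·(-3.1)·(-1.1)·(-49.31)
= 737.087 + 61.105 + (-336.2942) = 461.8978.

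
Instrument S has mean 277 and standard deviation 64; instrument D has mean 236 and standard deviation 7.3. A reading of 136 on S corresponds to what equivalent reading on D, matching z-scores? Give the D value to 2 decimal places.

D = 219.92

z = (136 − 277)/64 ≈ -2.2031.
D = 236 + z·7.3 = 236 + (136 − 277)·7.3/64 ≈ 219.92.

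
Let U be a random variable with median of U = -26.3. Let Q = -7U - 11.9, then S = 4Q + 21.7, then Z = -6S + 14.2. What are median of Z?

median of Q = (-7)·(-26.3) + (-11.9) = 172.2.
median of S = 4·172.2 + 21.7 = 710.5.
median of Z = (-6)·710.5 + 14.2 = -4248.8.

median of Z = -4248.8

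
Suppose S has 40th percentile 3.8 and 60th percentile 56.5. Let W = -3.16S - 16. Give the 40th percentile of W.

Since a = -3.16 < 0 the transformation is decreasing, reversing order: the 40th percentile of W corresponds to the 60th percentile of S.
So P_{40}(W) = a·P_{60}(S) + b = (-3.16)·56.5 + (-16) = -194.54.

40th percentile of W = -194.54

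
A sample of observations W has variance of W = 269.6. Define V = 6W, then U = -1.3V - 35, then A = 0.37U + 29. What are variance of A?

variance of V = 6²·269.6 = 9705.6.
variance of U = (-1.3)²·9705.6 = 16402.464.
variance of A = 0.37²·16402.464 = 2245.4973216.

variance of A = 2245.4973216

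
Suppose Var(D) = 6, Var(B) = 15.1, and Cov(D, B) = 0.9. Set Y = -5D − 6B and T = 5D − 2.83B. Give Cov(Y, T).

Cov(Y, T) = 92.133

By bilinearity, Cov(Y, T) = ac·Var(D) + bd·Var(B) + (ad+bc)·Cov(D, B), with a=-5, b=-6, c=5, d=-2.83.
ac·Var(D) = (-5)·5·6 = -150
bd·Var(B) = (-6)·(-2.83)·15.1 = 256.398
(ad+bc)·Cov(D, B) = (-15.85)·0.9 = -14.265
Cov(Y, T) = -150 + 256.398 + (-14.265) = 92.133.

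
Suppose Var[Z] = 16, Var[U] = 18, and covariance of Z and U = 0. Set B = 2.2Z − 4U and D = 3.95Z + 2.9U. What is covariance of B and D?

By bilinearity, covariance of B and D = ac·Var[Z] + bd·Var[U] + (ad+bc)·covariance of Z and U, with a=2.2, b=-4, c=3.95, d=2.9.
ac·Var[Z] = 2.2·3.95·16 = 139.04
bd·Var[U] = (-4)·2.9·18 = -208.8
(ad+bc)·covariance of Z and U = (-9.42)·0 = 0
covariance of B and D = 139.04 + (-208.8) + 0 = -69.76.

covariance of B and D = -69.76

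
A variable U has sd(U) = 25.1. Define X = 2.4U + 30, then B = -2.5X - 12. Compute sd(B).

sd(X) = |2.4|·25.1 = 60.24.
sd(B) = |-2.5|·60.24 = 150.6.

sd(B) = 150.6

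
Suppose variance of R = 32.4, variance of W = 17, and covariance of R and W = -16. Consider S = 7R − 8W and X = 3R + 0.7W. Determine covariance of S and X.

covariance of S and X = 890.8

By bilinearity, covariance of S and X = ac·variance of R + bd·variance of W + (ad+bc)·covariance of R and W, with a=7, b=-8, c=3, d=0.7.
ac·variance of R = 7·3·32.4 = 680.4
bd·variance of W = (-8)·0.7·17 = -95.2
(ad+bc)·covariance of R and W = (-19.1)·(-16) = 305.6
covariance of S and X = 680.4 + (-95.2) + 305.6 = 890.8.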